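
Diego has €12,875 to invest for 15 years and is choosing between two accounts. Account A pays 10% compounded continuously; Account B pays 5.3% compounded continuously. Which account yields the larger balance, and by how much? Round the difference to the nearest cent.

Account A, by €29,190.82

A: e^(0.1·15) = e^1.5 ≈ 4.4816890703, so 12,875 × 4.4816890703 ≈ 57,701.7468.
B: e^(0.053·15) = e^0.795 ≈ 2.2144409968, so 12,875 × 2.2144409968 ≈ 28,510.9278.
Difference ≈ 29,190.8189 in favor of A.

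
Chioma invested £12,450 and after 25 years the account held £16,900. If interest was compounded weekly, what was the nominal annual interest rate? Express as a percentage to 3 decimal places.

1.223%

The 1300-period growth factor is 16,900/12,450 = 1.35743.
r/52 = 1.35743^(1/1300) − 1 ≈ 0.000235099, so r ≈ 52·0.000235099 = 1.22252%.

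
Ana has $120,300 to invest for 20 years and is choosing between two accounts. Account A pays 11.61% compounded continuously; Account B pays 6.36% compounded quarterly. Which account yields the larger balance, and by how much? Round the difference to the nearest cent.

Account A, by $801,629.82

Account A growth factor: e^(0.1161·20) = e^2.322 ≈ 10.19604601961; balance ≈ 1,226,584.3362.
Account B growth factor: (1 + 0.0159)^80 ≈ 3.53245652809; balance ≈ 424,954.5203.
Account A is larger by 801,629.8158.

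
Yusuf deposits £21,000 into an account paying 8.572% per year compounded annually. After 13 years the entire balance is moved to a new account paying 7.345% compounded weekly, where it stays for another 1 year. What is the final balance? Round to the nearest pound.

£65,831

Phase 1: 21,000·(1 + 0.08572)^13 ≈ 61,171.7900.
Phase 2: 61,171.7900·(1 + 0.0014125)^52 ≈ 65,830.5694.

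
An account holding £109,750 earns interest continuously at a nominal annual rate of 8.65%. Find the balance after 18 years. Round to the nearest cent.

A = P·e^(rt) = 109,750·e^(0.0865·18) = 109,750·e^1.557.
e^1.557 ≈ 4.7445661747, so A ≈ 520,716.1377.

£520,716.14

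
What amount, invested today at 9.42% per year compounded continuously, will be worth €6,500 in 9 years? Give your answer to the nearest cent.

P = A·e^(−rt) = 6,500·e^(−0.8478).
e^(−0.8478) ≈ 0.4283562799, so P ≈ 2,784.3158.

€2,784.32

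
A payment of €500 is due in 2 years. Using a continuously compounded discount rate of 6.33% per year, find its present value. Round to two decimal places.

€440.54

P = A·e^(−rt) = 500·e^(−0.1266).
e^(−0.1266) ≈ 0.881086037, so P ≈ 440.5430.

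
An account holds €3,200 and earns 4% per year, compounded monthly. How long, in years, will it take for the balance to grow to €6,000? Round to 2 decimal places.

We need (1 + 0.00333333)^(12t) = 1.875, so 12t = ln 1.875 / ln 1.003333 ≈ 188.8967.
t ≈ 188.8967/12 = 15.7414 years.

15.74 years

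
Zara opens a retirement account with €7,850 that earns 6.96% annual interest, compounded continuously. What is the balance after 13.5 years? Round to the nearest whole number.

€20,088

A = P·e^(rt) = 7,850·e^(0.0696·13.5) = 7,850·e^0.9396.
e^0.9396 ≈ 2.5589576305, so A ≈ 20,087.8174.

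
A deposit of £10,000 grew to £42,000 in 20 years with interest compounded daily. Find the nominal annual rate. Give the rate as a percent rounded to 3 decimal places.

7.176%

The 7300-period growth factor is 42,000/10,000 = 4.2.
r/365 = 4.2^(1/7300) − 1 ≈ 0.000196606, so r ≈ 365·0.000196606 = 7.17613%.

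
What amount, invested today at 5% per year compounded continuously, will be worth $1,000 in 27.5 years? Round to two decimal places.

$252.84

P = A·e^(−rt) = 1,000·e^(−1.375).
e^(−1.375) ≈ 0.252839596, so P ≈ 252.8396.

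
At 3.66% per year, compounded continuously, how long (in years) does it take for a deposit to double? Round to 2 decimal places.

e^(0.0366t) = 2, so 0.0366t = ln 2 ≈ 0.69315.
t ≈ 0.69315/0.0366 ≈ 18.9384.

18.94 years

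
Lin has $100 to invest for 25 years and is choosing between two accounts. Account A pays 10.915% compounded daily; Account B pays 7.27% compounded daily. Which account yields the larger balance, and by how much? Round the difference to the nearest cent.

A: (1 + 0.10915/365)^9125 ≈ 15.30748734, so 100 × 15.30748734 ≈ 1,530.7487.
B: (1 + 0.0727/365)^9125 ≈ 6.15533399, so 100 × 6.15533399 ≈ 615.5334.
Difference ≈ 915.2153 in favor of A.

Account A, by $915.22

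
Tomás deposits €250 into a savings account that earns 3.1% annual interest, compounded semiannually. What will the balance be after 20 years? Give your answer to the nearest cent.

€462.53

Periodic rate = 3.1%/2 = 0.0155; periods = 2·20 = 40.
A = 250·(1 + 0.0155)^40 ≈ 250·1.85010812 ≈ 462.5270.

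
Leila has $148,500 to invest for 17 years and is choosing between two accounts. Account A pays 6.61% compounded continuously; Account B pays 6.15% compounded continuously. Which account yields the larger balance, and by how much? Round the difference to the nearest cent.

Account A, by $34,362.10

A: e^(0.0661·17) = e^1.1237 ≈ 3.07621516867, so 148,500 × 3.07621516867 ≈ 456,817.9525.
B: e^(0.0615·17) = e^1.0455 ≈ 2.8448205784, so 148,500 × 2.8448205784 ≈ 422,455.8559.
Difference ≈ 34,362.0967 in favor of A.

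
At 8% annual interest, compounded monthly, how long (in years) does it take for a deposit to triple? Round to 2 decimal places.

(1 + 0.00666667)^(12t) = 3.
12t = ln 3 / ln(1 + 0.00666667) ≈ 1.0986/0.00664454 ≈ 165.3405.
t ≈ 13.7784.

13.78 years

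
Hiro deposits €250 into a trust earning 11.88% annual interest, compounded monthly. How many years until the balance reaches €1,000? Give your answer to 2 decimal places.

11.73 years

We need (1 + 0.0099)^(12t) = 4, so 12t = ln 4 / ln 1.0099 ≈ 140.7217.
t ≈ 140.7217/12 = 11.7268 years.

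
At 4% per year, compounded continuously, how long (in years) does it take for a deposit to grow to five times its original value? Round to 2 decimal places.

e^(0.04t) = 5, so 0.04t = ln 5 ≈ 1.6094.
t ≈ 1.6094/0.04 ≈ 40.2359.

40.24 years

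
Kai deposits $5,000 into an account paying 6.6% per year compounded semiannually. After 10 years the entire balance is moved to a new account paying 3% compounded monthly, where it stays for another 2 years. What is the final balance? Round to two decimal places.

$10,162.52

After 10 years at 6.6%: 5,000 × 1.9142842687 ≈ 9,571.4213.
Then 2 years at 3%: 9,571.4213 × 1.0617570443 ≈ 10,162.5240.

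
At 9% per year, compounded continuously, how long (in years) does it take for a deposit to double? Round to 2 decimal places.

e^(0.09t) = 2, so 0.09t = ln 2 ≈ 0.69315.
t ≈ 0.69315/0.09 ≈ 7.7016.

7.70 years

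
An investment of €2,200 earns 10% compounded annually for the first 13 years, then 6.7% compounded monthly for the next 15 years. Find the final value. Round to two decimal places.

€20,690.91

Phase 1: 2,200·(1 + 0.1)^13 ≈ 7,594.9967.
Phase 2: 7,594.9967·(1 + 0.067/12)^180 ≈ 20,690.9100.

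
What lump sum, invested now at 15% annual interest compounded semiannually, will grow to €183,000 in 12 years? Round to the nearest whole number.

€32,259

Periodic rate = 15%/2 = 0.075; 24 periods.
P = 183,000/(1 + 0.075)^24 ≈ 183,000/5.67287405834 ≈ 32,258.7807.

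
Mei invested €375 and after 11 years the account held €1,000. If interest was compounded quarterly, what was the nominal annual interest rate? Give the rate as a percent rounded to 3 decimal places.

(1 + r/4)^44 = 1,000/375 = 2.66667.
1 + r/4 = 2.66667^(1/44) ≈ 1.022542, so r/4 ≈ 0.0225419.
r ≈ 4·0.0225419 = 9.01676%.

9.017%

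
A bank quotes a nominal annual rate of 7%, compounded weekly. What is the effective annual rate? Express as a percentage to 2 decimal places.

EAR = (1 + 7%/52)^52 − 1 = (1 + 0.00134615)^52 − 1.
(1 + 0.00134615)^52 ≈ 1.072458, so EAR ≈ 7.24577%.

7.25%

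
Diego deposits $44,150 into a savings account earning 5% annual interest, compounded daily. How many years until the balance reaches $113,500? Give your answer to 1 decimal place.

(1 + 0.000136986)^(365t) = 113,500/44,150 = 2.5708.
365t·ln(1 + 0.000136986) = ln(2.5708); 365t = 0.94421/0.000136977 ≈ 6893.2044.
t ≈ 18.8855 years.

18.9 years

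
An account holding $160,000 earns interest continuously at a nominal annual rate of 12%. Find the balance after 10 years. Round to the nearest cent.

$531,218.71

A = P·e^(rt) = 160,000·e^(0.12·10) = 160,000·e^1.2.
e^1.2 ≈ 3.32011692274, so A ≈ 531,218.7076.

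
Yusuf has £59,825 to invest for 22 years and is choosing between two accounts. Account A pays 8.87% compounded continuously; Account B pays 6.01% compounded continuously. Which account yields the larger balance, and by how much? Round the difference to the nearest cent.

Account A growth factor: e^(0.0887·22) = e^1.9514 ≈ 7.03853463453; balance ≈ 421,080.3345.
Account B growth factor: e^(0.0601·22) = e^1.3222 ≈ 3.75166597002; balance ≈ 224,443.4167.
Account A is larger by 196,636.9179.

Account A, by £196,636.92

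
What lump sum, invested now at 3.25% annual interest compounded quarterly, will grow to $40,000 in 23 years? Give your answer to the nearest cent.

$18,999.26

Periodic rate = 3.25%/4 = 0.008125; 92 periods.
P = 40,000/(1 + 0.008125)^92 ≈ 40,000/2.1053455924 ≈ 18,999.2561.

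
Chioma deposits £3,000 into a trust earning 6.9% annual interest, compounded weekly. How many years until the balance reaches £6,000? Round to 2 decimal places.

We need (1 + 0.00132692)^(52t) = 2, so 52t = ln 2 / ln 1.001327 ≈ 522.7183.
t ≈ 522.7183/52 = 10.0523 years.

10.05 years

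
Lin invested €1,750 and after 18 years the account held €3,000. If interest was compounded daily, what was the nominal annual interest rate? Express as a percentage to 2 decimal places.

The 6570-period growth factor is 3,000/1,750 = 1.71429.
r/365 = 1.71429^(1/6570) − 1 ≈ 0.0000820424, so r ≈ 365·0.0000820424 = 2.99455%.

2.99%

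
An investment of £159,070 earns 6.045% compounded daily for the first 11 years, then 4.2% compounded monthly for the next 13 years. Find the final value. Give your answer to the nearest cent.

After 11 years at 6.045%: 159,070 × 1.94428624925 ≈ 309,277.6137.
Then 13 years at 4.2%: 309,277.6137 × 1.72468896428 ≈ 533,407.6872.

£533,407.69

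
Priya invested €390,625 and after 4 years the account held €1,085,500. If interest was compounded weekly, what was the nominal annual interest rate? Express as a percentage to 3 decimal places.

(1 + r/52)^208 = 1,085,500/390,625 = 2.77888.
1 + r/52 = 2.77888^(1/208) ≈ 1.004926, so r/52 ≈ 0.00492578.
r ≈ 52·0.00492578 = 25.61408%.

25.614%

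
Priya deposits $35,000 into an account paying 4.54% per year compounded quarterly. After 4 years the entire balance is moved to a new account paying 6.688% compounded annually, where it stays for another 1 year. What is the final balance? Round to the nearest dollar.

Phase 1: 35,000·(1 + 0.01135)^16 ≈ 41,926.7989.
Phase 2: 41,926.7989·(1 + 0.06688)^1 ≈ 44,730.8632.

$44,731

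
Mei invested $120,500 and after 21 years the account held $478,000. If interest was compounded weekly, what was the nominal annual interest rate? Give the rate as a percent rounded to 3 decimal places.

The 1092-period growth factor is 478,000/120,500 = 3.9668.
r/52 = 3.9668^(1/1092) − 1 ≈ 0.00126267, so r ≈ 52·0.00126267 = 6.56586%.

6.566%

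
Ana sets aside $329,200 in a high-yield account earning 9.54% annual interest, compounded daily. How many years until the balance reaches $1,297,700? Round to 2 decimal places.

14.38 years

(1 + 0.00026137)^(365t) = 1,297,700/329,200 = 3.942.
365t·ln(1 + 0.00026137) = ln(3.942); 365t = 1.3717/0.000261336 ≈ 5248.7403.
t ≈ 14.3801 years.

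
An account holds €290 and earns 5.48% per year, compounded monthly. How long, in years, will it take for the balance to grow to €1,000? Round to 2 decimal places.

22.64 years

We need (1 + 0.00456667)^(12t) = 3.4483, so 12t = ln 3.4483 / ln 1.004567 ≈ 271.6858.
t ≈ 271.6858/12 = 22.6405 years.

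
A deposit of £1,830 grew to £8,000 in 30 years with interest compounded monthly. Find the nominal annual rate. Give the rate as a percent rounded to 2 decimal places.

4.93%

(1 + r/12)^360 = 8,000/1,830 = 4.37158.
1 + r/12 = 4.37158^(1/360) ≈ 1.004106, so r/12 ≈ 0.00410598.
r ≈ 12·0.00410598 = 4.92717%.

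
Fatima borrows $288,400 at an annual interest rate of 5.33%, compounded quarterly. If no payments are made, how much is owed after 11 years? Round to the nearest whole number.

Growth factor = (1 + 0.013325)^44 ≈ 1.79038043969.
A ≈ 288,400 × 1.79038043969 ≈ 516,345.7188.

$516,346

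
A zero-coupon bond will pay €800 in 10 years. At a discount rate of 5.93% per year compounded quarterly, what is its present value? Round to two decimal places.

€444.06

Growth factor = (1 + 0.014825)^40 ≈ 1.80154991.
P = 800/1.80154991 ≈ 444.0621.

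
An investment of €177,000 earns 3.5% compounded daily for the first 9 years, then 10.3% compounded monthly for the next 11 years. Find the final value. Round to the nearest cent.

€749,420.18

Phase 1: 177,000·(1 + 0.035/365)^3285 ≈ 242,532.2353.
Phase 2: 242,532.2353·(1 + 0.103/12)^132 ≈ 749,420.1833.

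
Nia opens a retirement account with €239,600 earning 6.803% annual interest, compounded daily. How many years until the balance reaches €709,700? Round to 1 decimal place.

We need (1 + 0.000186384)^(365t) = 2.962, so 365t = ln 2.962 / ln 1.000186 ≈ 5826.5475.
t ≈ 5826.5475/365 = 15.9631 years.

16.0 years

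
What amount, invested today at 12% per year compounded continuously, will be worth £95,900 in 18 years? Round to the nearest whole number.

£11,060

P = A·e^(−rt) = 95,900·e^(−2.16).
e^(−2.16) ≈ 0.11532512104, so P ≈ 11,059.6791.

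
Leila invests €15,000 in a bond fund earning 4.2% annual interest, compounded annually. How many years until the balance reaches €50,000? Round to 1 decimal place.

We need (1 + 0.042)^t = 3.3333, so t = ln 3.3333 / ln 1.042 ≈ 29.2639.

29.3 years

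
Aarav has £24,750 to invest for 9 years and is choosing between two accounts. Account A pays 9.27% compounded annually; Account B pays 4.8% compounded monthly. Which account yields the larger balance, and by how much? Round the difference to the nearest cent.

Account A, by £16,874.22

A: (1 + 0.0927)^9 ≈ 2.2207950854, so 24,750 × 2.2207950854 ≈ 54,964.6784.
B: (1 + 0.004)^108 ≈ 1.5390083757, so 24,750 × 1.5390083757 ≈ 38,090.4573.
Difference ≈ 16,874.2211 in favor of A.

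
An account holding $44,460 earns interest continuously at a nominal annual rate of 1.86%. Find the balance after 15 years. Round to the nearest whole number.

$58,768

A = P·e^(rt) = 44,460·e^(0.0186·15) = 44,460·e^0.279.
e^0.279 ≈ 1.3218073439, so A ≈ 58,767.5545.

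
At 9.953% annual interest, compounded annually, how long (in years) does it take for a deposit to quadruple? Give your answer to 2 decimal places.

(1 + 0.09953)^t = 4.
t = ln 4 / ln(1 + 0.09953) ≈ 1.3863/0.0948828 ≈ 14.6106.

14.61 years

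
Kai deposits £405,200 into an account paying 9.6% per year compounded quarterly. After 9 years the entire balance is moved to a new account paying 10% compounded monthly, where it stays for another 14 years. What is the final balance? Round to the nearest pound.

After 9 years at 9.6%: 405,200 × 2.348542582774 ≈ 951,629.4545.
Then 14 years at 10%: 951,629.4545 × 4.031743339515 ≈ 3,836,725.7150.

£3,836,726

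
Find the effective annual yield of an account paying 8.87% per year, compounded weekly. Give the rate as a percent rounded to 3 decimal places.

EAR = (1 + 8.87%/52)^52 − 1 = (1 + 0.00170577)^52 − 1.
(1 + 0.00170577)^52 ≈ 1.09267, so EAR ≈ 9.26702%.

9.267%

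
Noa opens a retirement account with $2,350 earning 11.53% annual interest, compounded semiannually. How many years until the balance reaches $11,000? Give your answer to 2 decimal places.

We need (1 + 0.05765)^(2t) = 4.6809, so 2t = ln 4.6809 / ln 1.05765 ≈ 27.5378.
t ≈ 27.5378/2 = 13.7689 years.

13.77 years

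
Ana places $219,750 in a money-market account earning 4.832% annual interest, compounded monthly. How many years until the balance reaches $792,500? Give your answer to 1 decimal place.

26.6 years

(1 + 0.00402667)^(12t) = 792,500/219,750 = 3.6064.
12t·ln(1 + 0.00402667) = ln(3.6064); 12t = 1.2827/0.00401858 ≈ 319.1927.
t ≈ 26.5994 years.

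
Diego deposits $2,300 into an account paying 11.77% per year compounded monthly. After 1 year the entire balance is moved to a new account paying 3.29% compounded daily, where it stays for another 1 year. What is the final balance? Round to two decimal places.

$2,672.29

After 1 years at 11.77%: 2,300 × 1.124261669 ≈ 2,585.8018.
Then 1 years at 3.29%: 2,585.8018 × 1.033445657 ≈ 2,672.2857.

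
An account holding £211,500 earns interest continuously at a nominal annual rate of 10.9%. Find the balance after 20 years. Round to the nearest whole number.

A = P·e^(rt) = 211,500·e^(0.109·20) = 211,500·e^2.18.
e^2.18 ≈ 8.846306258721, so A ≈ 1,870,993.7737.

£1,870,994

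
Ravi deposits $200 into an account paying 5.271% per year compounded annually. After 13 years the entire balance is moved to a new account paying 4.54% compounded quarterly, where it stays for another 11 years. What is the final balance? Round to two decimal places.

$640.78

Phase 1: 200·(1 + 0.05271)^13 ≈ 389.9812.
Phase 2: 389.9812·(1 + 0.01135)^44 ≈ 640.7798.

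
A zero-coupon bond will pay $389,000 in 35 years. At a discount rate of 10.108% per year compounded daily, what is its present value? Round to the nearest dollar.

$11,317

Periodic rate = 10.108%/365 = 0.000276932; 12775 periods.
P = 389,000/(1 + 0.10108/365)^12775 ≈ 389,000/34.3743355477 ≈ 11,316.5824.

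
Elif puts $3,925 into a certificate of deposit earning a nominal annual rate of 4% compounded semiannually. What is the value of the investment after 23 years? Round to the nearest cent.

Periodic rate = 4%/2 = 0.02; periods = 2·23 = 46.
A = 3,925·(1 + 0.02)^46 ≈ 3,925·2.486611289 ≈ 9,759.9493.

$9,759.95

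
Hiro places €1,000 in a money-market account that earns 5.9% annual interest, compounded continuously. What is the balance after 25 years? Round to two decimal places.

€4,371.04

A = P·e^(rt) = 1,000·e^(0.059·25) = 1,000·e^1.475.
e^1.475 ≈ 4.371035773, so A ≈ 4,371.0358.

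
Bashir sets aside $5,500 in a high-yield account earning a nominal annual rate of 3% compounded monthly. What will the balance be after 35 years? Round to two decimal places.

Growth factor = (1 + 0.0025)^420 ≈ 2.8539091425.
A ≈ 5,500 × 2.8539091425 ≈ 15,696.5003.

$15,696.50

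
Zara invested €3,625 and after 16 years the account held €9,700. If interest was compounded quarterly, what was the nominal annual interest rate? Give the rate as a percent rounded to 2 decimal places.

6.20%

The 64-period growth factor is 9,700/3,625 = 2.67586.
r/4 = 2.67586^(1/64) − 1 ≈ 0.0154981, so r ≈ 4·0.0154981 = 6.19925%.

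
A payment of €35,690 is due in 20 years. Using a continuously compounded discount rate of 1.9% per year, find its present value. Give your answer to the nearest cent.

€24,407.01

P = A·e^(−rt) = 35,690·e^(−0.38).
e^(−0.38) ≈ 0.68386140921, so P ≈ 24,407.0137.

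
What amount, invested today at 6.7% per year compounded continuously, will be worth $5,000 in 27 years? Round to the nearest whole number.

$819

P = A·e^(−rt) = 5,000·e^(−1.809).
e^(−1.809) ≈ 0.1638178728, so P ≈ 819.0894.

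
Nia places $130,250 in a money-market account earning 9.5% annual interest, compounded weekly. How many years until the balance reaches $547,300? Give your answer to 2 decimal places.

15.12 years

(1 + 0.00182692)^(52t) = 547,300/130,250 = 4.2019.
52t·ln(1 + 0.00182692) = ln(4.2019); 52t = 1.4355/0.00182526 ≈ 786.4876.
t ≈ 15.1248 years.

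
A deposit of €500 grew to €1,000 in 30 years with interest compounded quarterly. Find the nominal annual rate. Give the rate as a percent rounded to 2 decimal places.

The 120-period growth factor is 1,000/500 = 2.
r/4 = 2^(1/120) − 1 ≈ 0.00579294, so r ≈ 4·0.00579294 = 2.31718%.

2.32%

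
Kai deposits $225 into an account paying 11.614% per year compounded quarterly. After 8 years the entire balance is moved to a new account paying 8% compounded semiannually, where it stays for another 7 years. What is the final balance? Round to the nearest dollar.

After 8 years at 11.614%: 225 × 2.49899096 ≈ 562.2730.
Then 7 years at 8%: 562.2730 × 1.73167645 ≈ 973.6749.

$974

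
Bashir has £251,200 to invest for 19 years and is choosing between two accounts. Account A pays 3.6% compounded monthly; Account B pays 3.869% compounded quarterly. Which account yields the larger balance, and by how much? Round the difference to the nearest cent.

A: (1 + 0.003)^228 ≈ 1.97976083577, so 251,200 × 1.97976083577 ≈ 497,315.9219.
B: (1 + 0.0096725)^76 ≈ 2.0783568056, so 251,200 × 2.0783568056 ≈ 522,083.2296.
Difference ≈ 24,767.3076 in favor of B.

Account B, by £24,767.31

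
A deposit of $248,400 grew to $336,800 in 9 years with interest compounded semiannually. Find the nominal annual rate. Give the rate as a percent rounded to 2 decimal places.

3.41%

The 18-period growth factor is 336,800/248,400 = 1.35588.
r/2 = 1.35588^(1/18) − 1 ≈ 0.0170577, so r ≈ 2·0.0170577 = 3.41154%.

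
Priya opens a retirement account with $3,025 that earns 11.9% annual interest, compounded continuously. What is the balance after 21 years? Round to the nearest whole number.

A = P·e^(rt) = 3,025·e^(0.119·21) = 3,025·e^2.499.
e^2.499 ≈ 12.170317556, so A ≈ 36,815.2106.

$36,815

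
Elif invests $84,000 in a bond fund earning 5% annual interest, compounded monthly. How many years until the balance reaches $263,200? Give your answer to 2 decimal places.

22.89 years

We need (1 + 0.00416667)^(12t) = 3.1333, so 12t = ln 3.1333 / ln 1.004167 ≈ 274.6740.
t ≈ 274.6740/12 = 22.8895 years.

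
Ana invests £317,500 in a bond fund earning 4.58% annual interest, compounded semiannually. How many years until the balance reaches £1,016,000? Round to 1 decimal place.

(1 + 0.0229)^(2t) = 1,016,000/317,500 = 3.2.
2t·ln(1 + 0.0229) = ln(3.2); 2t = 1.1632/0.0226417 ≈ 51.3720.
t ≈ 25.6860 years.

25.7 years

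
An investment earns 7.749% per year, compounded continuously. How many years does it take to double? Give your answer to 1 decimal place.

8.9 years

e^(0.07749t) = 2, so 0.07749t = ln 2 ≈ 0.69315.
t ≈ 0.69315/0.07749 ≈ 8.9450.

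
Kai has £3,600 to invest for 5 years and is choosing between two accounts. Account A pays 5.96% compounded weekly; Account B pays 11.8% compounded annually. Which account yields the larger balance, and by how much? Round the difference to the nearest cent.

Account B, by £1,439.03

A: (1 + 0.0596/52)^260 ≈ 1.346931919, so 3,600 × 1.346931919 ≈ 4,848.9549.
B: (1 + 0.118)^5 ≈ 1.746662586, so 3,600 × 1.746662586 ≈ 6,287.9853.
Difference ≈ 1,439.0304 in favor of B.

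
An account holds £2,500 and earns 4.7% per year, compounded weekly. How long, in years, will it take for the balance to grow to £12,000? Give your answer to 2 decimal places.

33.39 years

We need (1 + 0.000903846)^(52t) = 4.8, so 52t = ln 4.8 / ln 1.000904 ≈ 1736.2741.
t ≈ 1736.2741/52 = 33.3899 years.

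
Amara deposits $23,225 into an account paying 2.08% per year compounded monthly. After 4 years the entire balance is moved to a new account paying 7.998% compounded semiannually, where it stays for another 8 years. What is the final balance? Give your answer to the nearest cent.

$47,263.33

Phase 1: 23,225·(1 + 0.0208/12)^48 ≈ 25,238.1632.
Phase 2: 25,238.1632·(1 + 0.03999)^16 ≈ 47,263.3345.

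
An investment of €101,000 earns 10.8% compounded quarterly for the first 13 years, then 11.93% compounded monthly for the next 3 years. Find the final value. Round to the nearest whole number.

After 13 years at 10.8%: 101,000 × 3.99634586248 ≈ 403,630.9321.
Then 3 years at 11.93%: 403,630.9321 × 1.42779692261 ≈ 576,303.0027.

€576,303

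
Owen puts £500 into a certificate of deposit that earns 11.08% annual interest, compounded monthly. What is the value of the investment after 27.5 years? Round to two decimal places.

£10,379.91

Periodic rate = 11.08%/12 = 0.00923333; periods = 12·27.5 = 330.
A = 500·(1 + 0.1108/12)^330 ≈ 500·20.75981219 ≈ 10,379.9061.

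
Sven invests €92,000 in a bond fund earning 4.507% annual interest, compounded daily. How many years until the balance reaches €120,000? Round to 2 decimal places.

We need (1 + 0.000123479)^(365t) = 1.3043, so 365t = ln 1.3043 / ln 1.000123 ≈ 2151.9335.
t ≈ 2151.9335/365 = 5.8957 years.

5.90 years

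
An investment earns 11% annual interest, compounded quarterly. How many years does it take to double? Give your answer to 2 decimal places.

6.39 years

(1 + 0.0275)^(4t) = 2.
4t = ln 2 / ln(1 + 0.0275) ≈ 0.69315/0.0271287 ≈ 25.5504.
t ≈ 6.3876.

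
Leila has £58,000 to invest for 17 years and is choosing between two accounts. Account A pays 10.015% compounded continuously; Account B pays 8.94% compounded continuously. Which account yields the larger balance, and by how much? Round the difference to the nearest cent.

Account A, by £53,163.55

A: e^(0.10015·17) = e^1.70255 ≈ 5.48792376988, so 58,000 × 5.48792376988 ≈ 318,299.5787.
B: e^(0.0894·17) = e^1.5198 ≈ 4.57131084154, so 58,000 × 4.57131084154 ≈ 265,136.0288.
Difference ≈ 53,163.5498 in favor of A.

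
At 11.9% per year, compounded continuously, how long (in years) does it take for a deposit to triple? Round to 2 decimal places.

e^(0.119t) = 3, so 0.119t = ln 3 ≈ 1.0986.
t ≈ 1.0986/0.119 ≈ 9.2320.

9.23 years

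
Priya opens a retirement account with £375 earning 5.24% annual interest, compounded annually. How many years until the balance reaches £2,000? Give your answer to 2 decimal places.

32.78 years

We need (1 + 0.0524)^t = 5.3333, so t = ln 5.3333 / ln 1.0524 ≈ 32.7760.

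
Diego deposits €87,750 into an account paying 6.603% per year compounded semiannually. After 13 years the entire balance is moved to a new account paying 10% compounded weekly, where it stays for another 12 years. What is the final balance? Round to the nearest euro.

Phase 1: 87,750·(1 + 0.033015)^26 ≈ 204,182.9375.
Phase 2: 204,182.9375·(1 + 0.1/52)^624 ≈ 677,130.4721.

€677,130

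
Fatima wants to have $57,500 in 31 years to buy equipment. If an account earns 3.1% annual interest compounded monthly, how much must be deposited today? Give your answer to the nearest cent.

$22,021.61

Growth factor = (1 + 0.031/12)^372 ≈ 2.6110719399.
P = 57,500/2.6110719399 ≈ 22,021.6070.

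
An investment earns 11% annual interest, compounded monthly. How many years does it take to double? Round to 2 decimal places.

6.33 years

(1 + 0.00916667)^(12t) = 2.
12t = ln 2 / ln(1 + 0.00916667) ≈ 0.69315/0.00912491 ≈ 75.9621.
t ≈ 6.3302.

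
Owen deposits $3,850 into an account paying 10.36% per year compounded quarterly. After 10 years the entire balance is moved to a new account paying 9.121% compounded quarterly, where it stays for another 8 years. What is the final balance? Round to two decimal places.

$22,029.21

After 10 years at 10.36%: 3,850 × 2.7810013049 ≈ 10,706.8550.
Then 8 years at 9.121%: 10,706.8550 × 2.0574864718 ≈ 22,029.2094.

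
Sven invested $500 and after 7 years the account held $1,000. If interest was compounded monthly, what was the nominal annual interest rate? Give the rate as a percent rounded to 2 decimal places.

9.94%

The 84-period growth factor is 1,000/500 = 2.
r/12 = 2^(1/84) − 1 ≈ 0.00828589, so r ≈ 12·0.00828589 = 9.94307%.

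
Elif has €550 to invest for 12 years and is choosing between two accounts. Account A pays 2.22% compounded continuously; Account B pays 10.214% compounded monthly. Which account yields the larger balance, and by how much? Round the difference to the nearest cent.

Account B, by €1,145.98

A: e^(0.0222·12) = e^0.2664 ≈ 1.30525706, so 550 × 1.30525706 ≈ 717.8914.
B: (1 + 0.10214/12)^144 ≈ 3.388858443, so 550 × 3.388858443 ≈ 1,863.8721.
Difference ≈ 1,145.9808 in favor of B.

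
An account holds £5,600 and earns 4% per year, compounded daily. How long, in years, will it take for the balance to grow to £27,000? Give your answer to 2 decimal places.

(1 + 0.000109589)^(365t) = 27,000/5,600 = 4.8214.
365t·ln(1 + 0.000109589) = ln(4.8214); 365t = 1.5731/0.000109583 ≈ 14355.0527.
t ≈ 39.3289 years.

39.33 years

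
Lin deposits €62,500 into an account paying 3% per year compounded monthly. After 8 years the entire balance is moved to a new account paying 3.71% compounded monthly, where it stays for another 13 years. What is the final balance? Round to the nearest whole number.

€128,564

After 8 years at 3%: 62,500 × 1.27086846702 ≈ 79,429.2792.
Then 13 years at 3.71%: 79,429.2792 × 1.61859093525 ≈ 128,563.5113.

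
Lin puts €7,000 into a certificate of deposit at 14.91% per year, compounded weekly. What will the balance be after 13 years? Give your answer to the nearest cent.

€48,493.83

Periodic rate = 14.91%/52 = 0.00286731; periods = 52·13 = 676.
A = 7,000·(1 + 0.1491/52)^676 ≈ 7,000·6.9276901727 ≈ 48,493.8312.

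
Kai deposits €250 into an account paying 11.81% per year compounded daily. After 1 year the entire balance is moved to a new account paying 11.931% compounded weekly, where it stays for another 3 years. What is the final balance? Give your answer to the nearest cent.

€402.25

Phase 1: 250·(1 + 0.1181/365)^365 ≈ 281.3338.
Phase 2: 281.3338·(1 + 0.11931/52)^156 ≈ 402.2452.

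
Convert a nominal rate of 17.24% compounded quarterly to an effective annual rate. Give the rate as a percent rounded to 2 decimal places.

18.39%

One year is 4 periods at 0.0431 each: (1 + 0.0431)^4 ≈ 1.183869.
EAR = 1.183869 − 1 ≈ 18.38694%.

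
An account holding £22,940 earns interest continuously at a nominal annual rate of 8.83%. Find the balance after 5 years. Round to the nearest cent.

A = P·e^(rt) = 22,940·e^(0.0883·5) = 22,940·e^0.4415.
e^0.4415 ≈ 1.555038027, so A ≈ 35,672.5723.

£35,672.57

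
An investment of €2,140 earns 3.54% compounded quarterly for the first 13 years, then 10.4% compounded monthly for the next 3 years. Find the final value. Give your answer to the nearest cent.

€4,616.50

Phase 1: 2,140·(1 + 0.00885)^52 ≈ 3,383.7392.
Phase 2: 3,383.7392·(1 + 0.104/12)^36 ≈ 4,616.5014.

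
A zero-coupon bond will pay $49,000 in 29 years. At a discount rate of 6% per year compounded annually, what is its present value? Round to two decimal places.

$9,043.28

Growth factor = (1 + 0.06)^29 ≈ 5.418387899.
P = 49,000/5.418387899 ≈ 9,043.2802.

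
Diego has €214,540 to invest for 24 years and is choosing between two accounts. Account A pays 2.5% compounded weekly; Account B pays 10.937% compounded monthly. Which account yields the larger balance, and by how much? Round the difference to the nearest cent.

A: (1 + 0.025/52)^1248 ≈ 1.82185609794, so 214,540 × 1.82185609794 ≈ 390,861.0073.
B: (1 + 0.10937/12)^288 ≈ 13.6397781972, so 214,540 × 13.6397781972 ≈ 2,926,278.0144.
Difference ≈ 2,535,417.0072 in favor of B.

Account B, by €2,535,417.01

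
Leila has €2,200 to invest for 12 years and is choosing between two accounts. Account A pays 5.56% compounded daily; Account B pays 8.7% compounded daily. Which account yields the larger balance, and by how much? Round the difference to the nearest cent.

Account A growth factor: (1 + 0.0556/365)^4380 ≈ 1.948674092; balance ≈ 4,287.0830.
Account B growth factor: (1 + 0.087/365)^4380 ≈ 2.840203197; balance ≈ 6,248.4470.
Account B is larger by 1,961.3640.

Account B, by €1,961.36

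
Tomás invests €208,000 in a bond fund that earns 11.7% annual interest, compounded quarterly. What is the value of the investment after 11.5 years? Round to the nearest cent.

€783,472.24

Periodic rate = 11.7%/4 = 0.02925; periods = 4·11.5 = 46.
A = 208,000·(1 + 0.02925)^46 ≈ 208,000·3.76669348419 ≈ 783,472.2447.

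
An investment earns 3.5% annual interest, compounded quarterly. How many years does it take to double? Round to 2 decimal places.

(1 + 0.00875)^(4t) = 2.
4t = ln 2 / ln(1 + 0.00875) ≈ 0.69315/0.00871194 ≈ 79.5629.
t ≈ 19.8907.

19.89 years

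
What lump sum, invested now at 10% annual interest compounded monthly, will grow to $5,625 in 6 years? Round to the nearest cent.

$3,094.75

Periodic rate = 10%/12 = 0.00833333; 72 periods.
P = 5,625/(1 + 0.1/12)^72 ≈ 5,625/1.81759428 ≈ 3,094.7501.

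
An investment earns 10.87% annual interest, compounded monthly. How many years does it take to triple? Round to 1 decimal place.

10.2 years

(1 + 0.00905833)^(12t) = 3.
12t = ln 3 / ln(1 + 0.00905833) ≈ 1.0986/0.00901755 ≈ 121.8304.
t ≈ 10.1525.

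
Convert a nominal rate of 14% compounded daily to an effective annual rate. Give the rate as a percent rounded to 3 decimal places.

15.024%

EAR = (1 + 14%/365)^365 − 1 = (1 + 0.000383562)^365 − 1.
(1 + 0.000383562)^365 ≈ 1.150243, so EAR ≈ 15.02429%.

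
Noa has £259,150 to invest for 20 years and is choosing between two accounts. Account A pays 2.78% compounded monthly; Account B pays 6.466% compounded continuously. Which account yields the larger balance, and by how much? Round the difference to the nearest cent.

Account B, by £492,868.88

A: (1 + 0.0278/12)^240 ≈ 1.74256289835, so 259,150 × 1.74256289835 ≈ 451,585.1751.
B: e^(0.06466·20) = e^1.2932 ≈ 3.64443009245, so 259,150 × 3.64443009245 ≈ 944,454.0585.
Difference ≈ 492,868.8834 in favor of B.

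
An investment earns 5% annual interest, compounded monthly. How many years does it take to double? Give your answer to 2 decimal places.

(1 + 0.00416667)^(12t) = 2.
12t = ln 2 / ln(1 + 0.00416667) ≈ 0.69315/0.00415801 ≈ 166.7017.
t ≈ 13.8918.

13.89 years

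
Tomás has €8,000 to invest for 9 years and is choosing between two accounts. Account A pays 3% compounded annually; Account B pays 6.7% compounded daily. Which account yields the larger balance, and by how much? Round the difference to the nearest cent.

A: (1 + 0.03)^9 ≈ 1.3047731838, so 8,000 × 1.3047731838 ≈ 10,438.1855.
B: (1 + 0.067/365)^3285 ≈ 1.8274922337, so 8,000 × 1.8274922337 ≈ 14,619.9379.
Difference ≈ 4,181.7524 in favor of B.

Account B, by €4,181.75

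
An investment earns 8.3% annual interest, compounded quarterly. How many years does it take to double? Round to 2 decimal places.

(1 + 0.02075)^(4t) = 2.
4t = ln 2 / ln(1 + 0.02075) ≈ 0.69315/0.0205377 ≈ 33.7501.
t ≈ 8.4375.

8.44 years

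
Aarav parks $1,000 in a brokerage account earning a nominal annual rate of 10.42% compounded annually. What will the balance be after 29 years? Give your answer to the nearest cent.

Growth factor = (1 + 0.1042)^29 ≈ 17.716769761.
A ≈ 1,000 × 17.716769761 ≈ 17,716.7698.

$17,716.77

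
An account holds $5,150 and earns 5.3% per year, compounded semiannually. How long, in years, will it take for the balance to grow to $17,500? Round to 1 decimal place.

We need (1 + 0.0265)^(2t) = 3.3981, so 2t = ln 3.3981 / ln 1.0265 ≈ 46.7676.
t ≈ 46.7676/2 = 23.3838 years.

23.4 years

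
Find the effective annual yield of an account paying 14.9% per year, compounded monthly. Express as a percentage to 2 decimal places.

One year is 12 periods at 0.0124167 each: (1 + 0.0124167)^12 ≈ 1.159609.
EAR = 1.159609 − 1 ≈ 15.96086%.

15.96%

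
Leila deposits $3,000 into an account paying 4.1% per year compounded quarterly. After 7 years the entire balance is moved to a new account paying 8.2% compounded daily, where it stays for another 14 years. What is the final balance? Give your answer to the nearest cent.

$12,578.92

Phase 1: 3,000·(1 + 0.01025)^28 ≈ 3,991.4373.
Phase 2: 3,991.4373·(1 + 0.082/365)^5110 ≈ 12,578.9207.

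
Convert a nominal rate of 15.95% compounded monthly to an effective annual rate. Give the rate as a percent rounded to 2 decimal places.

EAR = (1 + 15.95%/12)^12 − 1 = (1 + 0.0132917)^12 − 1.
(1 + 0.0132917)^12 ≈ 1.171693, so EAR ≈ 17.16925%.

17.17%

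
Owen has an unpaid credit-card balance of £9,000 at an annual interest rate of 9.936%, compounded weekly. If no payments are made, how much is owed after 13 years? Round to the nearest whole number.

Periodic rate = 9.936%/52 = 0.00191077; periods = 52·13 = 676.
A = 9,000·(1 + 0.09936/52)^676 ≈ 9,000·3.6344126589 ≈ 32,709.7139.

£32,710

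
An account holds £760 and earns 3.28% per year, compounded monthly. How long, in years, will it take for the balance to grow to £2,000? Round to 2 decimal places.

29.54 years

(1 + 0.00273333)^(12t) = 2,000/760 = 2.6316.
12t·ln(1 + 0.00273333) = ln(2.6316); 12t = 0.96758/0.0027296 ≈ 354.4777.
t ≈ 29.5398 years.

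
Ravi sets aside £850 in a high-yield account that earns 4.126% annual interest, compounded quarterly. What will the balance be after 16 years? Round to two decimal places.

Growth factor = (1 + 0.010315)^64 ≈ 1.92856935.
A ≈ 850 × 1.92856935 ≈ 1,639.2839.

£1,639.28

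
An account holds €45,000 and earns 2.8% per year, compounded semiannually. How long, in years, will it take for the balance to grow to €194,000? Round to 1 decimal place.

We need (1 + 0.014)^(2t) = 4.3111, so 2t = ln 4.3111 / ln 1.014 ≈ 105.1000.
t ≈ 105.1000/2 = 52.5500 years.

52.6 years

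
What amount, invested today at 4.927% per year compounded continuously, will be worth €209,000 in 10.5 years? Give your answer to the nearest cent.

P = A·e^(−rt) = 209,000·e^(−0.517335).
e^(−0.517335) ≈ 0.596107058317, so P ≈ 124,586.3752.

€124,586.38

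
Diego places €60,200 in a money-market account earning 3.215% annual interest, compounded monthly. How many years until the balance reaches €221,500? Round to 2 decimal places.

We need (1 + 0.00267917)^(12t) = 3.6794, so 12t = ln 3.6794 / ln 1.002679 ≈ 486.9031.
t ≈ 486.9031/12 = 40.5753 years.

40.58 years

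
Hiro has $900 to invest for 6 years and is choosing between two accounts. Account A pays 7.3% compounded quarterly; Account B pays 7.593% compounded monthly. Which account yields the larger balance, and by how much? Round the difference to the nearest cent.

Account B, by $28.20

A: (1 + 0.01825)^24 ≈ 1.543497926, so 900 × 1.543497926 ≈ 1,389.1481.
B: (1 + 0.0063275)^72 ≈ 1.574825874, so 900 × 1.574825874 ≈ 1,417.3433.
Difference ≈ 28.1952 in favor of B.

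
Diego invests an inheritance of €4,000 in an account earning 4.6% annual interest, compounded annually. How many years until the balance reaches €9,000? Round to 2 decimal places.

18.03 years

(1 + 0.046)^t = 9,000/4,000 = 2.25.
t·ln(1 + 0.046) = ln(2.25); t = 0.81093/0.0449734 ≈ 18.0313.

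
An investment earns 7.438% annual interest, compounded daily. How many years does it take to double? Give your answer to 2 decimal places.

(1 + 0.000203781)^(365t) = 2.
365t = ln 2 / ln(1 + 0.000203781) ≈ 0.69315/0.00020376 ≈ 3401.7814.
t ≈ 9.3199.

9.32 years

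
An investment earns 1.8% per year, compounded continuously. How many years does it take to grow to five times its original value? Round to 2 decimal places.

e^(0.018t) = 5, so 0.018t = ln 5 ≈ 1.6094.
t ≈ 1.6094/0.018 ≈ 89.4132.

89.41 years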